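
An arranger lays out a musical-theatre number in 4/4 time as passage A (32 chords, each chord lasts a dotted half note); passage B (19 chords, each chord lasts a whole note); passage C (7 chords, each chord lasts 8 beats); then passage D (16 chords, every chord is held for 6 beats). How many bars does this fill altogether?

A: 32 × 3 = 96 beats = 24 bars.
B: 19 × 4 = 76 beats = 19 bars.
C: 7 × 8 = 56 beats = 14 bars.
D: 16 × 6 = 96 beats = 24 bars.
Total: 24 + 19 + 14 + 24 = 81 bars.

81 bars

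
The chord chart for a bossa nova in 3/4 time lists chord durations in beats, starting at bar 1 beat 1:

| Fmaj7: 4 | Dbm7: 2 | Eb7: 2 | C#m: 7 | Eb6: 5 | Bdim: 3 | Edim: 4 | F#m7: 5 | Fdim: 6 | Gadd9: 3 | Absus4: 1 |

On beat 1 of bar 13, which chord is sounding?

Fdim

Beat 1 of bar 13 is beat (13−1)×3 + 1 = 37 overall.
Running totals: Fmaj7 ends at 4, Dbm7 ends at 6, Eb7 ends at 8, C#m ends at 15, Eb6 ends at 20, Bdim ends at 23, Edim ends at 27, F#m7 ends at 32, Fdim ends at 38.
Beat 37 falls within Fdim.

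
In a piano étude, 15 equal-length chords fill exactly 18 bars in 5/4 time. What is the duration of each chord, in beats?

18 bars × 5 beats/bar = 90 beats total.
90 beats ÷ 15 chords = 6 beats per chord.

6 beats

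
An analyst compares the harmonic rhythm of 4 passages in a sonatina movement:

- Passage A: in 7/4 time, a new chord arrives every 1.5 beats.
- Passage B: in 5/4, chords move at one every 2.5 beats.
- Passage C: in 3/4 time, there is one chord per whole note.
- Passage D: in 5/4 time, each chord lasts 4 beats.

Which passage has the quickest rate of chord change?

A: 7/1.5 = 14/3 chords/bar.
B: 5/2.5 = 2 chords/bar.
C: 3/4 = 0.75 chords/bar.
D: 5/4 = 1.25 chords/bar.
Fastest is A at 14/3 chords/bar.

Passage A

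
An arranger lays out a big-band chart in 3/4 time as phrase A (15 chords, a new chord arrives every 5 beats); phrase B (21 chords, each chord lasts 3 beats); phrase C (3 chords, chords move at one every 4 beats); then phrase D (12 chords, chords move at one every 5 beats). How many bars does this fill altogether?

A: 15 × 5 = 75 beats = 25 bars.
B: 21 × 3 = 63 beats = 21 bars.
C: 3 × 4 = 12 beats = 4 bars.
D: 12 × 5 = 60 beats = 20 bars.
Total: 25 + 21 + 4 + 20 = 70 bars.

70 bars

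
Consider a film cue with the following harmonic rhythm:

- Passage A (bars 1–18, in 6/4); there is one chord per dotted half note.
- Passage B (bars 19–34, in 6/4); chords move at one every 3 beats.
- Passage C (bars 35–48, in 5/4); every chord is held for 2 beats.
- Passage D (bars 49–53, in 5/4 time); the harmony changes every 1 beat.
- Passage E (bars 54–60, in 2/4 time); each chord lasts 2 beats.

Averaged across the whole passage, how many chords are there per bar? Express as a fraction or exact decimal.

2.25 chords per bar

A: 18 bars of 6 beats is 108 beats; at 3 beats each that's 36 chords.
B: 16 bars of 6 beats is 96 beats; at 3 beats each that's 32 chords.
C: 14 bars of 5 beats is 70 beats; at 2 beats each that's 35 chords.
D: 5 bars of 5 beats is 25 beats; at 1 beat each that's 25 chords.
E: 7 bars of 2 beats is 14 beats; at 2 beats each that's 7 chords.
Overall: 135 chords over 60 bars → 135/60 = 2.25 chords per bar.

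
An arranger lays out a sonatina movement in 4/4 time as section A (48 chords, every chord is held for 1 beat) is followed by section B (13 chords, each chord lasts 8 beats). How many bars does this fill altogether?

38 bars

A: 48 × 1 = 48 beats = 12 bars.
B: 13 × 8 = 104 beats = 26 bars.
Total: 12 + 26 = 38 bars.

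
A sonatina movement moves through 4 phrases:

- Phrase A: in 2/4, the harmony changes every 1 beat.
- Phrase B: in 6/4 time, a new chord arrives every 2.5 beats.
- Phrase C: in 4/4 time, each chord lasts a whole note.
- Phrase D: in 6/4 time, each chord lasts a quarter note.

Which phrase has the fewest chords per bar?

Phrase C

A: 2 beats/bar ÷ 1 beat/chord = 2 chords/bar.
B: 6 beats/bar ÷ 2.5 beats/chord = 2.4 chords/bar.
C: 4 beats/bar ÷ 4 beats/chord = 1 chord/bar.
D: 6 beats/bar ÷ 1 beat/chord = 6 chords/bar.
Slowest is C at 1 chords/bar.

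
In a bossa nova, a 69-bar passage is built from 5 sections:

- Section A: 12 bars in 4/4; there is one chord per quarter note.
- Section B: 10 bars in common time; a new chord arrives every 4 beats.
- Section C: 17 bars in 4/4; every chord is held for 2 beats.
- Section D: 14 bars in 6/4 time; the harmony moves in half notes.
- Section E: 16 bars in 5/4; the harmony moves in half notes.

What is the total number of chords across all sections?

174 chords

A has 48 beats and chords last 1 each, so 48 chords.
B has 40 beats and chords last 4 each, so 10 chords.
C has 68 beats and chords last 2 each, so 34 chords.
D has 84 beats and chords last 2 each, so 42 chords.
E has 80 beats and chords last 2 each, so 40 chords.
Total: 48 + 10 + 34 + 42 + 40 = 174.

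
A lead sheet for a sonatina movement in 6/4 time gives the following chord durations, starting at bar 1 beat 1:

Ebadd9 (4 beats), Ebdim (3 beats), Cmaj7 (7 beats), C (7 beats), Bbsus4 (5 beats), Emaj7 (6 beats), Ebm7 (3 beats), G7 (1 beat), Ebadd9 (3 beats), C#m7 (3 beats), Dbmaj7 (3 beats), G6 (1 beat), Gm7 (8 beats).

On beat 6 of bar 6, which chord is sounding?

Beat 6 of bar 6 is beat (6−1)×6 + 6 = 36 overall.
Running totals: Ebadd9 ends at 4, Ebdim ends at 7, Cmaj7 ends at 14, C ends at 21, Bbsus4 ends at 26, Emaj7 ends at 32, Ebm7 ends at 35, G7 ends at 36.
Beat 36 falls within G7.

G7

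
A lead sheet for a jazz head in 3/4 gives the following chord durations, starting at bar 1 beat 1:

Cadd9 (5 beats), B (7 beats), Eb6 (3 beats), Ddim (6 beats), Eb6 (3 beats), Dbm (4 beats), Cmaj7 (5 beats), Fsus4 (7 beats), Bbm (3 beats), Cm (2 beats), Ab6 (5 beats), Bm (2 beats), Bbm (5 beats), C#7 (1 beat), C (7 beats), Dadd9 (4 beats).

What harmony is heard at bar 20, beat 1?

C#7

Beat 1 of bar 20 is beat (20−1)×3 + 1 = 58 overall.
Running totals: Cadd9 ends at 5, B ends at 12, Eb6 ends at 15, Ddim ends at 21, Eb6 ends at 24, Dbm ends at 28, Cmaj7 ends at 33, Fsus4 ends at 40, Bbm ends at 43, Cm ends at 45, Ab6 ends at 50, Bm ends at 52, Bbm ends at 57, C#7 ends at 58.
Beat 58 falls within C#7.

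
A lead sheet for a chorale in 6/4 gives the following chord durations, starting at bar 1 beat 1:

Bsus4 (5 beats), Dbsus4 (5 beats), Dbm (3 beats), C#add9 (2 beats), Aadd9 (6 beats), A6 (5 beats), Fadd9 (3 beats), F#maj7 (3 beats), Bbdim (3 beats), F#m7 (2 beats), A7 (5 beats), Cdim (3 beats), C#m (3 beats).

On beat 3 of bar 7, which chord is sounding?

Beat 3 of bar 7 is beat (7−1)×6 + 3 = 39 overall.
Running totals: Bsus4 ends at 5, Dbsus4 ends at 10, Dbm ends at 13, C#add9 ends at 15, Aadd9 ends at 21, A6 ends at 26, Fadd9 ends at 29, F#maj7 ends at 32, Bbdim ends at 35, F#m7 ends at 37, A7 ends at 42.
Beat 39 falls within A7.

A7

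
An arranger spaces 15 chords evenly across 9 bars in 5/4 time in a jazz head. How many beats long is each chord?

9 bars × 5 beats/bar = 45 beats total.
45 beats ÷ 15 chords = 3 beats per chord.
(That is a dotted half note.)

3 beats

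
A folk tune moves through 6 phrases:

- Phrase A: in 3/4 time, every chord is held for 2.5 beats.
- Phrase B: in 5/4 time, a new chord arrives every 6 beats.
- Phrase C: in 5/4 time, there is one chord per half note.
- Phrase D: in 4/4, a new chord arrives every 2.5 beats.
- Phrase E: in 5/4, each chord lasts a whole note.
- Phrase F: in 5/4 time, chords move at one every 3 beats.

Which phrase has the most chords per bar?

A: 3 beats/bar ÷ 2.5 beats/chord = 1.2 chords/bar.
B: 5 beats/bar ÷ 6 beats/chord = 5/6 chords/bar.
C: 5 beats/bar ÷ 2 beats/chord = 2.5 chords/bar.
D: 4 beats/bar ÷ 2.5 beats/chord = 1.6 chords/bar.
E: 5 beats/bar ÷ 4 beats/chord = 1.25 chords/bar.
F: 5 beats/bar ÷ 3 beats/chord = 5/3 chords/bar.
Fastest is C at 2.5 chords/bar.

Phrase C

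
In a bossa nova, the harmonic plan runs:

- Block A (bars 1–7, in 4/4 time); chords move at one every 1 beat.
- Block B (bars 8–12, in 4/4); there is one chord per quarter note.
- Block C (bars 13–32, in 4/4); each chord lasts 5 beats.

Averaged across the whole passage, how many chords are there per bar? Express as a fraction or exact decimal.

2 chords per bar

A: 7 bars of 4 beats is 28 beats; at 1 beat each that's 28 chords.
B: 5 bars of 4 beats is 20 beats; at 1 beat each that's 20 chords.
C: 20 bars of 4 beats is 80 beats; at 5 beats each that's 16 chords.
Overall: 64 chords over 32 bars → 64/32 = 2 chords per bar.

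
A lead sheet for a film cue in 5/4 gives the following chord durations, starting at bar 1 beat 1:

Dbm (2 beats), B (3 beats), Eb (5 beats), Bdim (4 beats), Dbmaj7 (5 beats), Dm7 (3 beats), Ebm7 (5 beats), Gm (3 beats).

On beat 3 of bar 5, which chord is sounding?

Ebm7

Beat 3 of bar 5 is beat (5−1)×5 + 3 = 23 overall.
Running totals: Dbm ends at 2, B ends at 5, Eb ends at 10, Bdim ends at 14, Dbmaj7 ends at 19, Dm7 ends at 22, Ebm7 ends at 27.
Beat 23 falls within Ebm7.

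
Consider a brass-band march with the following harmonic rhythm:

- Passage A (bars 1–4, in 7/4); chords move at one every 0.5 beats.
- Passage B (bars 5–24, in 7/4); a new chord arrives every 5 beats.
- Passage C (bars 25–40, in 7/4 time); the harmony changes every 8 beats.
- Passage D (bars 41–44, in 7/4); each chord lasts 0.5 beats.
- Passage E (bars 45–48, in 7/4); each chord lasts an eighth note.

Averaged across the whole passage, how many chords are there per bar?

A: 4 bars of 7 beats is 28 beats; at 0.5 beats each that's 56 chords.
B: 20 bars of 7 beats is 140 beats; at 5 beats each that's 28 chords.
C: 16 bars of 7 beats is 112 beats; at 8 beats each that's 14 chords.
D: 4 bars of 7 beats is 28 beats; at 0.5 beats each that's 56 chords.
E: 4 bars of 7 beats is 28 beats; at 0.5 beats each that's 56 chords.
Overall: 210 chords over 48 bars → 210/48 = 4.375 chords per bar.

4.375 chords per bar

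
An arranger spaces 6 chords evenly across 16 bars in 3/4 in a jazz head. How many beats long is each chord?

16 bars × 3 beats/bar = 48 beats total.
48 beats ÷ 6 chords = 8 beats per chord.

8 beats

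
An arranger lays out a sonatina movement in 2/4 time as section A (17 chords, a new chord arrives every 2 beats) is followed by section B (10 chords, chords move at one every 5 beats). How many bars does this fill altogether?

42 bars

A: 17 × 2 = 34 beats = 17 bars.
B: 10 × 5 = 50 beats = 25 bars.
Total: 17 + 25 = 42 bars.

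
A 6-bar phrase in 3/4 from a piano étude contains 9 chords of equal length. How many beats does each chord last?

2 beats

6 bars × 3 beats/bar = 18 beats total.
18 beats ÷ 9 chords = 2 beats per chord.
(That is a half note.)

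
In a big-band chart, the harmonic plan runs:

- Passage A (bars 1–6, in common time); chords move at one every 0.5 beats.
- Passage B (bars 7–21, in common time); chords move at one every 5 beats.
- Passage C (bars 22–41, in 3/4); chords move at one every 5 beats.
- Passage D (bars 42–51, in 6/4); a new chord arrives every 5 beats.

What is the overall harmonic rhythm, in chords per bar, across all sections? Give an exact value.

A: 6 bars of 4 beats is 24 beats; at 0.5 beats each that's 48 chords.
B: 15 bars of 4 beats is 60 beats; at 5 beats each that's 12 chords.
C: 20 bars of 3 beats is 60 beats; at 5 beats each that's 12 chords.
D: 10 bars of 6 beats is 60 beats; at 5 beats each that's 12 chords.
Overall: 84 chords over 51 bars → 84/51 = 28/17 chords per bar.

28/17 chords per bar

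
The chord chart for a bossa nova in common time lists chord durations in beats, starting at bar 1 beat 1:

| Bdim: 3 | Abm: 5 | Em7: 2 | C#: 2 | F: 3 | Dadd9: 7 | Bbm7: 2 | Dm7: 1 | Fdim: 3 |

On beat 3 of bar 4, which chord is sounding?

Beat 3 of bar 4 is beat (4−1)×4 + 3 = 15 overall.
Running totals: Bdim ends at 3, Abm ends at 8, Em7 ends at 10, C# ends at 12, F ends at 15.
Beat 15 falls within F.

F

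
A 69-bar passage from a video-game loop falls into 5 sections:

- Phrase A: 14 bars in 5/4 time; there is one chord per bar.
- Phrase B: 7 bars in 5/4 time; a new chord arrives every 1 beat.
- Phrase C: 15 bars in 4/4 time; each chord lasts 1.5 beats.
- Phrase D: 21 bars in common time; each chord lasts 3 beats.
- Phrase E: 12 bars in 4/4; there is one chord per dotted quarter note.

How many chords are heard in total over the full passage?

A: 14 bars × 5 beats = 70 beats; 5 beats/chord → 14 chords.
B: 7 bars × 5 beats = 35 beats; 1 beat/chord → 35 chords.
C: 15 bars × 4 beats = 60 beats; 1.5 beats/chord → 40 chords.
D: 21 bars × 4 beats = 84 beats; 3 beats/chord → 28 chords.
E: 12 bars × 4 beats = 48 beats; 1.5 beats/chord → 32 chords.
Total: 14 + 35 + 40 + 28 + 32 = 149.

149 chords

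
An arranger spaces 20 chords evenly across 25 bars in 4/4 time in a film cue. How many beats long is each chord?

25 bars × 4 beats/bar = 100 beats total.
100 beats ÷ 20 chords = 5 beats per chord.

5 beats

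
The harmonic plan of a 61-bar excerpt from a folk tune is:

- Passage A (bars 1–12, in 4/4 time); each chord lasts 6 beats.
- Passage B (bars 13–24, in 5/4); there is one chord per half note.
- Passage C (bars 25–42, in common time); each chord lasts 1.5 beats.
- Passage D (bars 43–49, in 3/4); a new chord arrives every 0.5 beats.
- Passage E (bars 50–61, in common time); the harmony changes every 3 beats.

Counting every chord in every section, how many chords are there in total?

144 chords

A: 12·4 = 48 beats, 48/6 = 8 chords.
B: 12·5 = 60 beats, 60/2 = 30 chords.
C: 18·4 = 72 beats, 72/1.5 = 48 chords.
D: 7·3 = 21 beats, 21/0.5 = 42 chords.
E: 12·4 = 48 beats, 48/3 = 16 chords.
Total: 8 + 30 + 48 + 42 + 16 = 144.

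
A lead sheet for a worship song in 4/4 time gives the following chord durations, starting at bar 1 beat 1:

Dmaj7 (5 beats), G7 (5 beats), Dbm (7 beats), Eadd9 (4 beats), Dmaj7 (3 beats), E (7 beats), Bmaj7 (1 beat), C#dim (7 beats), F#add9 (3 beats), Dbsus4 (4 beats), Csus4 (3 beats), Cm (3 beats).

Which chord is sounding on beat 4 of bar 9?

Beat 4 of bar 9 is beat (9−1)×4 + 4 = 36 overall.
Running totals: Dmaj7 ends at 5, G7 ends at 10, Dbm ends at 17, Eadd9 ends at 21, Dmaj7 ends at 24, E ends at 31, Bmaj7 ends at 32, C#dim ends at 39.
Beat 36 falls within C#dim.

C#dim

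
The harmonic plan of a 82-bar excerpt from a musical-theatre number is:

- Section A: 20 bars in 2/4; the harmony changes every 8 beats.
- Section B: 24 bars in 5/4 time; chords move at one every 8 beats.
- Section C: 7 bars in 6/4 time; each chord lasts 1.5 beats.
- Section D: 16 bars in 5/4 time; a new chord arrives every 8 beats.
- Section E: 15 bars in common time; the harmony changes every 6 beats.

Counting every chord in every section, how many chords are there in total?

68 chords

A has 40 beats and chords last 8 each, so 5 chords.
B has 120 beats and chords last 8 each, so 15 chords.
C has 42 beats and chords last 1.5 each, so 28 chords.
D has 80 beats and chords last 8 each, so 10 chords.
E has 60 beats and chords last 6 each, so 10 chords.
Total: 5 + 15 + 28 + 10 + 10 = 68.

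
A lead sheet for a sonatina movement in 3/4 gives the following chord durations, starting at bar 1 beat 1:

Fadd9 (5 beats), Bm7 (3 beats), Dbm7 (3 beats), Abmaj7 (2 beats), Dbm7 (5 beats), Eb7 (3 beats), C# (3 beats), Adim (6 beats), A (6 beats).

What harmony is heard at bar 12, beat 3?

Beat 3 of bar 12 is beat (12−1)×3 + 3 = 36 overall.
Running totals: Fadd9 ends at 5, Bm7 ends at 8, Dbm7 ends at 11, Abmaj7 ends at 13, Dbm7 ends at 18, Eb7 ends at 21, C# ends at 24, Adim ends at 30, A ends at 36.
Beat 36 falls within A.

A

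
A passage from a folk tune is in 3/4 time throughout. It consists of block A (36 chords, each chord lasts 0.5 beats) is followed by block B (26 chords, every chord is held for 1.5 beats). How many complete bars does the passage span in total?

19 bars

A: 36 × 0.5 = 18 beats = 6 bars.
B: 26 × 1.5 = 39 beats = 13 bars.
Total: 6 + 13 = 19 bars.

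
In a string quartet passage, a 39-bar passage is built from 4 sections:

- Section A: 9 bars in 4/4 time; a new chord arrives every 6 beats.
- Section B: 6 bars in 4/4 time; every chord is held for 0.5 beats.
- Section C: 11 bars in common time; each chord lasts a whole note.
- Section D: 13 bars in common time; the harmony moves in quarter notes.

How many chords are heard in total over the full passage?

117 chords

A: 9·4 = 36 beats, 36/6 = 6 chords.
B: 6·4 = 24 beats, 24/0.5 = 48 chords.
C: 11·4 = 44 beats, 44/4 = 11 chords.
D: 13·4 = 52 beats, 52/1 = 52 chords.
Total: 6 + 48 + 11 + 52 = 117.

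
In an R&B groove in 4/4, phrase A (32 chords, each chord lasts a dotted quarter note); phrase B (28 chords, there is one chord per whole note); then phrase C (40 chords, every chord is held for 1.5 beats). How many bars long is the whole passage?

55 bars

A: 32 × 1.5 = 48 beats = 12 bars.
B: 28 × 4 = 112 beats = 28 bars.
C: 40 × 1.5 = 60 beats = 15 bars.
Total: 12 + 28 + 15 = 55 bars.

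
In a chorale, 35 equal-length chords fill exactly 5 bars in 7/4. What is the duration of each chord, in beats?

1 beat

5 bars × 7 beats/bar = 35 beats total.
35 beats ÷ 35 chords = 1 beats per chord.
(That is a quarter note.)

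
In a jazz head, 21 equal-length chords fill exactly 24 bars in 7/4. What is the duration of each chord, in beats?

24 bars × 7 beats/bar = 168 beats total.
168 beats ÷ 21 chords = 8 beats per chord.

8 beats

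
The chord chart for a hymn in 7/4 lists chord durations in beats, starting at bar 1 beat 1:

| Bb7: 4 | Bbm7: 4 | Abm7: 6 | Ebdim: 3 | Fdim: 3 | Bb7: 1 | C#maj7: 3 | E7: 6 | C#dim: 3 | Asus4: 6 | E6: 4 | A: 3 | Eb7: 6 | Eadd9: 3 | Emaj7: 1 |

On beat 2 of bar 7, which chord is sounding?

Beat 2 of bar 7 is beat (7−1)×7 + 2 = 44 overall.
Running totals: Bb7 ends at 4, Bbm7 ends at 8, Abm7 ends at 14, Ebdim ends at 17, Fdim ends at 20, Bb7 ends at 21, C#maj7 ends at 24, E7 ends at 30, C#dim ends at 33, Asus4 ends at 39, E6 ends at 43, A ends at 46.
Beat 44 falls within A.

A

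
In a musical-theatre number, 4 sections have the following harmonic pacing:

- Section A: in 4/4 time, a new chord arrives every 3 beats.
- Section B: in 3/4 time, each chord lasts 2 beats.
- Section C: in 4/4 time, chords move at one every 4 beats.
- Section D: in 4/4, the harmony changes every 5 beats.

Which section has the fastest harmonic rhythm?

A: 4 beats/bar ÷ 3 beats/chord = 4/3 chords/bar.
B: 3 beats/bar ÷ 2 beats/chord = 1.5 chords/bar.
C: 4 beats/bar ÷ 4 beats/chord = 1 chord/bar.
D: 4 beats/bar ÷ 5 beats/chord = 0.8 chords/bar.
Fastest is B at 1.5 chords/bar.

Section B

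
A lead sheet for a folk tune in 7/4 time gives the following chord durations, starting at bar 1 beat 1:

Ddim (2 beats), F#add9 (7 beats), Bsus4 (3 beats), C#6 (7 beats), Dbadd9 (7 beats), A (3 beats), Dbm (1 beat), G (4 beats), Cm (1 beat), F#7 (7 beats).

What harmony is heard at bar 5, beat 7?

Beat 7 of bar 5 is beat (5−1)×7 + 7 = 35 overall.
Running totals: Ddim ends at 2, F#add9 ends at 9, Bsus4 ends at 12, C#6 ends at 19, Dbadd9 ends at 26, A ends at 29, Dbm ends at 30, G ends at 34, Cm ends at 35.
Beat 35 falls within Cm.

Cm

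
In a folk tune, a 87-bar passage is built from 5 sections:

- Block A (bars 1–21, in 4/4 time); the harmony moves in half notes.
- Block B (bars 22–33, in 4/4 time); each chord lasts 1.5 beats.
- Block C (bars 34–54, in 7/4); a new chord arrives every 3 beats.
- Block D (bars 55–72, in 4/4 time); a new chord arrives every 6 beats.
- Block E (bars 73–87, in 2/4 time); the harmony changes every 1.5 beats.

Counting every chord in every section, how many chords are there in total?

A: 21·4 = 84 beats, 84/2 = 42 chords.
B: 12·4 = 48 beats, 48/1.5 = 32 chords.
C: 21·7 = 147 beats, 147/3 = 49 chords.
D: 18·4 = 72 beats, 72/6 = 12 chords.
E: 15·2 = 30 beats, 30/1.5 = 20 chords.
Total: 42 + 32 + 49 + 12 + 20 = 155.

155 chords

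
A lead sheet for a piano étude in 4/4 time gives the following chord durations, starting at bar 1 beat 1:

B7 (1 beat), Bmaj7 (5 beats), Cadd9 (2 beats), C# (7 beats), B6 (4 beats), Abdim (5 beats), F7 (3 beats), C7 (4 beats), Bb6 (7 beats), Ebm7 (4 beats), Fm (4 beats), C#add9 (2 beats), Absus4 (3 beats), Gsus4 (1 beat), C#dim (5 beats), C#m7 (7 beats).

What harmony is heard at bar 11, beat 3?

Beat 3 of bar 11 is beat (11−1)×4 + 3 = 43 overall.
Running totals: B7 ends at 1, Bmaj7 ends at 6, Cadd9 ends at 8, C# ends at 15, B6 ends at 19, Abdim ends at 24, F7 ends at 27, C7 ends at 31, Bb6 ends at 38, Ebm7 ends at 42, Fm ends at 46.
Beat 43 falls within Fm.

Fm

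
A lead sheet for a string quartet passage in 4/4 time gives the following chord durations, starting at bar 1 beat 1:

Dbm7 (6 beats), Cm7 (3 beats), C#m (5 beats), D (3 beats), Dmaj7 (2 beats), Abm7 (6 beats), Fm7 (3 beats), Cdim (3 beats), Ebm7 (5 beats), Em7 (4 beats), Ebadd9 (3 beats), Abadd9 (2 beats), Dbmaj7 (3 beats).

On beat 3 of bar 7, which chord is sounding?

Fm7

Beat 3 of bar 7 is beat (7−1)×4 + 3 = 27 overall.
Running totals: Dbm7 ends at 6, Cm7 ends at 9, C#m ends at 14, D ends at 17, Dmaj7 ends at 19, Abm7 ends at 25, Fm7 ends at 28.
Beat 27 falls within Fm7.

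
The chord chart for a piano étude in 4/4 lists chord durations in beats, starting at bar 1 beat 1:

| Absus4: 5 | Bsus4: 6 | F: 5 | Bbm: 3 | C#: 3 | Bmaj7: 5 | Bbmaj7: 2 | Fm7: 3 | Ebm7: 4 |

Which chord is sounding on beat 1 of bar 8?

Beat 1 of bar 8 is beat (8−1)×4 + 1 = 29 overall.
Running totals: Absus4 ends at 5, Bsus4 ends at 11, F ends at 16, Bbm ends at 19, C# ends at 22, Bmaj7 ends at 27, Bbmaj7 ends at 29.
Beat 29 falls within Bbmaj7.

Bbmaj7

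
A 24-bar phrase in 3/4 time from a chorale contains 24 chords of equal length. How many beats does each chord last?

3 beats

24 bars × 3 beats/bar = 72 beats total.
72 beats ÷ 24 chords = 3 beats per chord.
(That is a dotted half note.)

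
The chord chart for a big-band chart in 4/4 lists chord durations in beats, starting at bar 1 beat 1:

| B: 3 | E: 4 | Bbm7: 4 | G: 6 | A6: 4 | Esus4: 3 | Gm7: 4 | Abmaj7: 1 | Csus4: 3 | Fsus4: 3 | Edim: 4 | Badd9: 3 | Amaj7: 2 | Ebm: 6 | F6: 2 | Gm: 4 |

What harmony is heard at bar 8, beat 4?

Csus4

Beat 4 of bar 8 is beat (8−1)×4 + 4 = 32 overall.
Running totals: B ends at 3, E ends at 7, Bbm7 ends at 11, G ends at 17, A6 ends at 21, Esus4 ends at 24, Gm7 ends at 28, Abmaj7 ends at 29, Csus4 ends at 32.
Beat 32 falls within Csus4.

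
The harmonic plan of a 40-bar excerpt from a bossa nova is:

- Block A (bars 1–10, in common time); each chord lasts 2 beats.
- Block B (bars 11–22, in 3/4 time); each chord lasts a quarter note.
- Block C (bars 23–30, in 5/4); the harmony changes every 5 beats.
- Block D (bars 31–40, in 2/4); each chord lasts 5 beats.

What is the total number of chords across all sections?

68 chords

A: 10·4 = 40 beats, 40/2 = 20 chords.
B: 12·3 = 36 beats, 36/1 = 36 chords.
C: 8·5 = 40 beats, 40/5 = 8 chords.
D: 10·2 = 20 beats, 20/5 = 4 chords.
Total: 20 + 36 + 8 + 4 = 68.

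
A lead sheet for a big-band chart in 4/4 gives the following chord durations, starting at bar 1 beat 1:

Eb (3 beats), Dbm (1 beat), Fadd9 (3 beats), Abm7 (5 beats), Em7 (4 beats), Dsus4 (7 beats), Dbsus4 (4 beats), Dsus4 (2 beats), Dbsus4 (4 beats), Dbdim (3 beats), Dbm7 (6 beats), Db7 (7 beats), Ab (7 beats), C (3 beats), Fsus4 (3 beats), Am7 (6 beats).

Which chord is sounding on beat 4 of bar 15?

Beat 4 of bar 15 is beat (15−1)×4 + 4 = 60 overall.
Running totals: Eb ends at 3, Dbm ends at 4, Fadd9 ends at 7, Abm7 ends at 12, Em7 ends at 16, Dsus4 ends at 23, Dbsus4 ends at 27, Dsus4 ends at 29, Dbsus4 ends at 33, Dbdim ends at 36, Dbm7 ends at 42, Db7 ends at 49, Ab ends at 56, C ends at 59, Fsus4 ends at 62.
Beat 60 falls within Fsus4.

Fsus4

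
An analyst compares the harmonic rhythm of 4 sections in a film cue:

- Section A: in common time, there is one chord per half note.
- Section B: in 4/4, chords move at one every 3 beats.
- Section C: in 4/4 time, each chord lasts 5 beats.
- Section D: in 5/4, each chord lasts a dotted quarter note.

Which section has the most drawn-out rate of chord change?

A: each chord is 2 beats in 4/4, so 2 per bar.
B: each chord is 3 beats in 4/4, so 4/3 per bar.
C: each chord is 5 beats in 4/4, so 0.8 per bar.
D: each chord is 1.5 beats in 5/4, so 10/3 per bar.
Slowest is C at 0.8 chords/bar.

Section C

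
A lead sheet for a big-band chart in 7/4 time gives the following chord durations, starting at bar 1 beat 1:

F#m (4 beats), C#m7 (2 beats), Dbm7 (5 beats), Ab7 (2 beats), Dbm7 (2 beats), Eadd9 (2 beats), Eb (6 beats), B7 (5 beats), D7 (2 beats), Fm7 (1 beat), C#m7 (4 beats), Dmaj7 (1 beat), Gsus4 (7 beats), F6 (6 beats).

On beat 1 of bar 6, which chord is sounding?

Dmaj7

Beat 1 of bar 6 is beat (6−1)×7 + 1 = 36 overall.
Running totals: F#m ends at 4, C#m7 ends at 6, Dbm7 ends at 11, Ab7 ends at 13, Dbm7 ends at 15, Eadd9 ends at 17, Eb ends at 23, B7 ends at 28, D7 ends at 30, Fm7 ends at 31, C#m7 ends at 35, Dmaj7 ends at 36.
Beat 36 falls within Dmaj7.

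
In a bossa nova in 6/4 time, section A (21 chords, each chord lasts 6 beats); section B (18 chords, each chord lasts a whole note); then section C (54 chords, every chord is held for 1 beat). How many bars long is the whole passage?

42 bars

A: 21 × 6 = 126 beats = 21 bars.
B: 18 × 4 = 72 beats = 12 bars.
C: 54 × 1 = 54 beats = 9 bars.
Total: 21 + 12 + 9 = 42 bars.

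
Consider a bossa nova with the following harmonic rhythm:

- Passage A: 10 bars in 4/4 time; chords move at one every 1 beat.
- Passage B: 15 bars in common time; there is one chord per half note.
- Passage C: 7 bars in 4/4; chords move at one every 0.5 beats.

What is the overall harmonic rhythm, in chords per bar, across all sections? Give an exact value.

63/16 chords per bar

A: 10 bars of 4 beats is 40 beats; at 1 beat each that's 40 chords.
B: 15 bars of 4 beats is 60 beats; at 2 beats each that's 30 chords.
C: 7 bars of 4 beats is 28 beats; at 0.5 beats each that's 56 chords.
Overall: 126 chords over 32 bars → 126/32 = 63/16 chords per bar.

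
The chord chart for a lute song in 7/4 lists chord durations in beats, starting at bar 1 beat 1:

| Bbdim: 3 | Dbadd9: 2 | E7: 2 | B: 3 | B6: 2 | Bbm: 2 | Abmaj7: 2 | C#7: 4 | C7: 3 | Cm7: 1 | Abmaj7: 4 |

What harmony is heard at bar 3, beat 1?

Abmaj7

Beat 1 of bar 3 is beat (3−1)×7 + 1 = 15 overall.
Running totals: Bbdim ends at 3, Dbadd9 ends at 5, E7 ends at 7, B ends at 10, B6 ends at 12, Bbm ends at 14, Abmaj7 ends at 16.
Beat 15 falls within Abmaj7.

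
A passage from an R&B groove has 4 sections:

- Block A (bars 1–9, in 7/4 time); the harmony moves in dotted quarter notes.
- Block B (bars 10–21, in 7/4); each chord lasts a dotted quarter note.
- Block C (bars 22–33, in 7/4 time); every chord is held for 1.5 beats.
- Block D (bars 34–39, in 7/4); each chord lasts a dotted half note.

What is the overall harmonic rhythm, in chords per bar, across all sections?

A: 9 × 7 = 63 beats ÷ 1.5 = 42 chords.
B: 12 × 7 = 84 beats ÷ 1.5 = 56 chords.
C: 12 × 7 = 84 beats ÷ 1.5 = 56 chords.
D: 6 × 7 = 42 beats ÷ 3 = 14 chords.
Overall: 168 chords over 39 bars → 168/39 = 56/13 chords per bar.

56/13 chords per bar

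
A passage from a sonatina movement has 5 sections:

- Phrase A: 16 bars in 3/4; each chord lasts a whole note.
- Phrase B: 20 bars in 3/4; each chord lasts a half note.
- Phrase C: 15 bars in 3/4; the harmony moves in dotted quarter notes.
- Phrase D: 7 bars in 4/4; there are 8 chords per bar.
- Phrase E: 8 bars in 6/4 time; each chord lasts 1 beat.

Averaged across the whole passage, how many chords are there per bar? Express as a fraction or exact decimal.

8/3 chords per bar

A: 16 × 3 = 48 beats ÷ 4 = 12 chords.
B: 20 × 3 = 60 beats ÷ 2 = 30 chords.
C: 15 × 3 = 45 beats ÷ 1.5 = 30 chords.
D: 7 × 4 = 28 beats ÷ 0.5 = 56 chords.
E: 8 × 6 = 48 beats ÷ 1 = 48 chords.
Overall: 176 chords over 66 bars → 176/66 = 8/3 chords per bar.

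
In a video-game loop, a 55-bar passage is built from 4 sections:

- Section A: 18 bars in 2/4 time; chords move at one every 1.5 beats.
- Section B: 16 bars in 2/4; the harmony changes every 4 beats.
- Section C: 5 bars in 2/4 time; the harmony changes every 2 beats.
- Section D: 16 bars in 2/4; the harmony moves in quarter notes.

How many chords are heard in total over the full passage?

69 chords

A has 36 beats and chords last 1.5 each, so 24 chords.
B has 32 beats and chords last 4 each, so 8 chords.
C has 10 beats and chords last 2 each, so 5 chords.
D has 32 beats and chords last 1 each, so 32 chords.
Total: 24 + 8 + 5 + 32 = 69.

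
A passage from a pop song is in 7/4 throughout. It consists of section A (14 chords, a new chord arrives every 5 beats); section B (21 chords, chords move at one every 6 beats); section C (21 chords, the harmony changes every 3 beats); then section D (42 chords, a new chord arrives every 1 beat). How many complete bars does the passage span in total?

A: 14 × 5 = 70 beats = 10 bars.
B: 21 × 6 = 126 beats = 18 bars.
C: 21 × 3 = 63 beats = 9 bars.
D: 42 × 1 = 42 beats = 6 bars.
Total: 10 + 18 + 9 + 6 = 43 bars.

43 bars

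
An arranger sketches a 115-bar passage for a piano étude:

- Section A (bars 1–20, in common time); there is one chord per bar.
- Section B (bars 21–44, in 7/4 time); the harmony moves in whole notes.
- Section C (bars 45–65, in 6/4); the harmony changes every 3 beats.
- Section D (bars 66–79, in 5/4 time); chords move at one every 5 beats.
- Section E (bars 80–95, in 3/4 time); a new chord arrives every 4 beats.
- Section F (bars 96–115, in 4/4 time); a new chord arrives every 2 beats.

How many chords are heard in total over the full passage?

170 chords

A has 80 beats and chords last 4 each, so 20 chords.
B has 168 beats and chords last 4 each, so 42 chords.
C has 126 beats and chords last 3 each, so 42 chords.
D has 70 beats and chords last 5 each, so 14 chords.
E has 48 beats and chords last 4 each, so 12 chords.
F has 80 beats and chords last 2 each, so 40 chords.
Total: 20 + 42 + 42 + 14 + 12 + 40 = 170.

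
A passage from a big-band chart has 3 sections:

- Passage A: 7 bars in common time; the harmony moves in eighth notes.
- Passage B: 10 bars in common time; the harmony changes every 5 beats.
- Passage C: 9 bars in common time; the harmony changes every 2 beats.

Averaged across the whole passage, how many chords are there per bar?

A: 7 × 4 = 28 beats ÷ 0.5 = 56 chords.
B: 10 × 4 = 40 beats ÷ 5 = 8 chords.
C: 9 × 4 = 36 beats ÷ 2 = 18 chords.
Overall: 82 chords over 26 bars → 82/26 = 41/13 chords per bar.

41/13 chords per bar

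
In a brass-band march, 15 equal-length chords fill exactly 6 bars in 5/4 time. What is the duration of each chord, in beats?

2 beats

6 bars × 5 beats/bar = 30 beats total.
30 beats ÷ 15 chords = 2 beats per chord.
(That is a half note.)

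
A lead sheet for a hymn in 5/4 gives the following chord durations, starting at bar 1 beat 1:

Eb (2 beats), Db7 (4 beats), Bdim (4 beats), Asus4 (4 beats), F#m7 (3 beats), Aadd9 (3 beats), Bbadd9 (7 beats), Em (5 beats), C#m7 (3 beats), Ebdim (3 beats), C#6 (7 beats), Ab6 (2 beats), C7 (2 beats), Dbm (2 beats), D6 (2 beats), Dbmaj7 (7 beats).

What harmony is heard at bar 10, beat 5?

Dbm

Beat 5 of bar 10 is beat (10−1)×5 + 5 = 50 overall.
Running totals: Eb ends at 2, Db7 ends at 6, Bdim ends at 10, Asus4 ends at 14, F#m7 ends at 17, Aadd9 ends at 20, Bbadd9 ends at 27, Em ends at 32, C#m7 ends at 35, Ebdim ends at 38, C#6 ends at 45, Ab6 ends at 47, C7 ends at 49, Dbm ends at 51.
Beat 50 falls within Dbm.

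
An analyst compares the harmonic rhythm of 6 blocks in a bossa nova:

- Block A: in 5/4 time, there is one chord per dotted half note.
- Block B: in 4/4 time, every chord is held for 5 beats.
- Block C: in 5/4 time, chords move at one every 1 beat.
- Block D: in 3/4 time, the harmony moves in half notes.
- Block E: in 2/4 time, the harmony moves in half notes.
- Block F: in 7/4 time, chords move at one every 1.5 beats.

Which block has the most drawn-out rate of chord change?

Block B

A: 5 beats/bar ÷ 3 beats/chord = 5/3 chords/bar.
B: 4 beats/bar ÷ 5 beats/chord = 0.8 chords/bar.
C: 5 beats/bar ÷ 1 beat/chord = 5 chords/bar.
D: 3 beats/bar ÷ 2 beats/chord = 1.5 chords/bar.
E: 2 beats/bar ÷ 2 beats/chord = 1 chord/bar.
F: 7 beats/bar ÷ 1.5 beats/chord = 14/3 chords/bar.
Slowest is B at 0.8 chords/bar.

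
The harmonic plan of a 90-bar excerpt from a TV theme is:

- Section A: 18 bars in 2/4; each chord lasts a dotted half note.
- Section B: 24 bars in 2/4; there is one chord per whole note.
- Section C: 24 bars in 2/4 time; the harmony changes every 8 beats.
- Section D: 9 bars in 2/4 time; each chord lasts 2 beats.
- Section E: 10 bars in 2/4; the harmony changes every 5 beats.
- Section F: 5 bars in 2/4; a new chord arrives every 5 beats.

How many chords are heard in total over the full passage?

A: 18·2 = 36 beats, 36/3 = 12 chords.
B: 24·2 = 48 beats, 48/4 = 12 chords.
C: 24·2 = 48 beats, 48/8 = 6 chords.
D: 9·2 = 18 beats, 18/2 = 9 chords.
E: 10·2 = 20 beats, 20/5 = 4 chords.
F: 5·2 = 10 beats, 10/5 = 2 chords.
Total: 12 + 12 + 6 + 9 + 4 + 2 = 45.

45 chords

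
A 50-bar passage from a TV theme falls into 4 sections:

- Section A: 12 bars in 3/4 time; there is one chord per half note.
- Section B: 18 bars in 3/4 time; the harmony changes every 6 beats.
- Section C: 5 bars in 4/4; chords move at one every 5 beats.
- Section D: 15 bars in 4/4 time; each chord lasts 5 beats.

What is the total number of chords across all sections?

43 chords

A: 12 bars × 3 beats = 36 beats; 2 beats/chord → 18 chords.
B: 18 bars × 3 beats = 54 beats; 6 beats/chord → 9 chords.
C: 5 bars × 4 beats = 20 beats; 5 beats/chord → 4 chords.
D: 15 bars × 4 beats = 60 beats; 5 beats/chord → 12 chords.
Total: 18 + 9 + 4 + 12 = 43.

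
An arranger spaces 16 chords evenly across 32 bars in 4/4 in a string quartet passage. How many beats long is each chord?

32 bars × 4 beats/bar = 128 beats total.
128 beats ÷ 16 chords = 8 beats per chord.

8 beats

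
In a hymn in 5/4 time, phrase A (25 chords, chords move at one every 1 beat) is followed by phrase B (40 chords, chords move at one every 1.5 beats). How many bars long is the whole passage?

A: 25 × 1 = 25 beats = 5 bars.
B: 40 × 1.5 = 60 beats = 12 bars.
Total: 5 + 12 = 17 bars.

17 bars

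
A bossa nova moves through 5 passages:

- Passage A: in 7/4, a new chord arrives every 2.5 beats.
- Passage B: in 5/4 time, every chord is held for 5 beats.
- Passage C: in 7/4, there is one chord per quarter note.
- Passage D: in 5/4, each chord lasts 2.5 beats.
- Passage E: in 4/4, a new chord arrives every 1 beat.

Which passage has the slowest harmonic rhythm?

Passage B

A: 7/2.5 = 2.8 chords/bar.
B: 5/5 = 1 chord/bar.
C: 7/1 = 7 chords/bar.
D: 5/2.5 = 2 chords/bar.
E: 4/1 = 4 chords/bar.
Slowest is B at 1 chords/bar.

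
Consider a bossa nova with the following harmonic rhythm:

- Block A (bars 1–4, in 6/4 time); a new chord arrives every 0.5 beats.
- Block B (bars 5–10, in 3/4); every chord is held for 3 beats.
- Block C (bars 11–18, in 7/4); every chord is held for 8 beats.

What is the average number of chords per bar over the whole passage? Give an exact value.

61/18 chords per bar

A: 4 × 6 = 24 beats ÷ 0.5 = 48 chords.
B: 6 × 3 = 18 beats ÷ 3 = 6 chords.
C: 8 × 7 = 56 beats ÷ 8 = 7 chords.
Overall: 61 chords over 18 bars → 61/18 = 61/18 chords per bar.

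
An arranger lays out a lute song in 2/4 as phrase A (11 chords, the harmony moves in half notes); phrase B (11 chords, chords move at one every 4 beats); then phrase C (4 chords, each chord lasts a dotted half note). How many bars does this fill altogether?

A: 11 × 2 = 22 beats = 11 bars.
B: 11 × 4 = 44 beats = 22 bars.
C: 4 × 3 = 12 beats = 6 bars.
Total: 11 + 22 + 6 = 39 bars.

39 bars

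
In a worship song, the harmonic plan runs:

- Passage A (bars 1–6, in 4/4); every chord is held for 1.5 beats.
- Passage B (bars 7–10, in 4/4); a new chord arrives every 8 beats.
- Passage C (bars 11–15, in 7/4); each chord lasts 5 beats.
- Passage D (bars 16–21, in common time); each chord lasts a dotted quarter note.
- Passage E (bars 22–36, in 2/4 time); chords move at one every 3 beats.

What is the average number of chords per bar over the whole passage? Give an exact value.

A: 6 × 4 = 24 beats ÷ 1.5 = 16 chords.
B: 4 × 4 = 16 beats ÷ 8 = 2 chords.
C: 5 × 7 = 35 beats ÷ 5 = 7 chords.
D: 6 × 4 = 24 beats ÷ 1.5 = 16 chords.
E: 15 × 2 = 30 beats ÷ 3 = 10 chords.
Overall: 51 chords over 36 bars → 51/36 = 17/12 chords per bar.

17/12 chords per bar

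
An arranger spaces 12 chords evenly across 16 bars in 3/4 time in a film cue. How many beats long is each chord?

16 bars × 3 beats/bar = 48 beats total.
48 beats ÷ 12 chords = 4 beats per chord.
(That is a whole note.)

4 beats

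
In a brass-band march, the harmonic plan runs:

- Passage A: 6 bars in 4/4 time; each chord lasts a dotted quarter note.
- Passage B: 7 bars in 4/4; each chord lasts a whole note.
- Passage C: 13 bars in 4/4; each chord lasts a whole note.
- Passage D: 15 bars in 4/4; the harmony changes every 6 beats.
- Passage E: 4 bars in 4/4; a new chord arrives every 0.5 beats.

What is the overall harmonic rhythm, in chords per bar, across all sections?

26/15 chords per bar

A: 6 bars of 4 beats is 24 beats; at 1.5 beats each that's 16 chords.
B: 7 bars of 4 beats is 28 beats; at 4 beats each that's 7 chords.
C: 13 bars of 4 beats is 52 beats; at 4 beats each that's 13 chords.
D: 15 bars of 4 beats is 60 beats; at 6 beats each that's 10 chords.
E: 4 bars of 4 beats is 16 beats; at 0.5 beats each that's 32 chords.
Overall: 78 chords over 45 bars → 78/45 = 26/15 chords per bar.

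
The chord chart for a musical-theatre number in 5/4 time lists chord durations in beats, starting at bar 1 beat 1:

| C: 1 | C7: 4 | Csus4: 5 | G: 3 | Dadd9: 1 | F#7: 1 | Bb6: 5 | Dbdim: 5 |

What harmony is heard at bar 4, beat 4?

Beat 4 of bar 4 is beat (4−1)×5 + 4 = 19 overall.
Running totals: C ends at 1, C7 ends at 5, Csus4 ends at 10, G ends at 13, Dadd9 ends at 14, F#7 ends at 15, Bb6 ends at 20.
Beat 19 falls within Bb6.

Bb6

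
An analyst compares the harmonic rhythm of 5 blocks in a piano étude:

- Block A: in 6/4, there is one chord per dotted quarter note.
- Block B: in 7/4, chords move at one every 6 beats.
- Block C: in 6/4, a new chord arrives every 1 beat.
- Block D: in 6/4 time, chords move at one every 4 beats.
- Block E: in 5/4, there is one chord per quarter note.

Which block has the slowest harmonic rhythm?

A: each chord is 1.5 beats in 6/4, so 4 per bar.
B: each chord is 6 beats in 7/4, so 7/6 per bar.
C: each chord is 1 beat in 6/4, so 6 per bar.
D: each chord is 4 beats in 6/4, so 1.5 per bar.
E: each chord is 1 beat in 5/4, so 5 per bar.
Slowest is B at 7/6 chords/bar.

Block B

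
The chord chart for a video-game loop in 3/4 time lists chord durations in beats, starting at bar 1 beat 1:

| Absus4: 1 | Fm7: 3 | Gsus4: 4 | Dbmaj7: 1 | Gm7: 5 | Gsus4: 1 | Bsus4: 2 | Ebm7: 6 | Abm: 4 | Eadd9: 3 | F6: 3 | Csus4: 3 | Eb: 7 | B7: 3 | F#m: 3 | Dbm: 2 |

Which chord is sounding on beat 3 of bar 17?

Beat 3 of bar 17 is beat (17−1)×3 + 3 = 51 overall.
Running totals: Absus4 ends at 1, Fm7 ends at 4, Gsus4 ends at 8, Dbmaj7 ends at 9, Gm7 ends at 14, Gsus4 ends at 15, Bsus4 ends at 17, Ebm7 ends at 23, Abm ends at 27, Eadd9 ends at 30, F6 ends at 33, Csus4 ends at 36, Eb ends at 43, B7 ends at 46, F#m ends at 49, Dbm ends at 51.
Beat 51 falls within Dbm.

Dbm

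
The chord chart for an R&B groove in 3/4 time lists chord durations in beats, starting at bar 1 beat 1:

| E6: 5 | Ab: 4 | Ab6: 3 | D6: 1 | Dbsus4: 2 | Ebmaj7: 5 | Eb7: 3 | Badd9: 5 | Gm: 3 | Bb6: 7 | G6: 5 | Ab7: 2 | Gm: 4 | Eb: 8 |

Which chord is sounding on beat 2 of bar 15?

Beat 2 of bar 15 is beat (15−1)×3 + 2 = 44 overall.
Running totals: E6 ends at 5, Ab ends at 9, Ab6 ends at 12, D6 ends at 13, Dbsus4 ends at 15, Ebmaj7 ends at 20, Eb7 ends at 23, Badd9 ends at 28, Gm ends at 31, Bb6 ends at 38, G6 ends at 43, Ab7 ends at 45.
Beat 44 falls within Ab7.

Ab7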